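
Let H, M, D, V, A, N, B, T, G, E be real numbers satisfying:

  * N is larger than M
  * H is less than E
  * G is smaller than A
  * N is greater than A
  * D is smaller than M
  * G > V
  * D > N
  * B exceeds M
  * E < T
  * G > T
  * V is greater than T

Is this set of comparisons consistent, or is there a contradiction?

inconsistent

We have M < N stated directly, yet also N < D < M by chaining the others — so N < M. Contradiction.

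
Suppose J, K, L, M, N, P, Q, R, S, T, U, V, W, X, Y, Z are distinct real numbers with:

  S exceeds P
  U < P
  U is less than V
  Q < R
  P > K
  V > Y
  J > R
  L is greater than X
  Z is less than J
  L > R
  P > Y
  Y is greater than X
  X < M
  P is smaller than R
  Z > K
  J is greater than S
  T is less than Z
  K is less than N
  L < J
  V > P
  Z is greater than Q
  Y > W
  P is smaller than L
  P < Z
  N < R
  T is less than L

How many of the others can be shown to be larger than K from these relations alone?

Directly above K: N, P, Z.
One step further: V, R, L, S, J (8 so far).
Nothing else is reachable above K; 8 in all.

8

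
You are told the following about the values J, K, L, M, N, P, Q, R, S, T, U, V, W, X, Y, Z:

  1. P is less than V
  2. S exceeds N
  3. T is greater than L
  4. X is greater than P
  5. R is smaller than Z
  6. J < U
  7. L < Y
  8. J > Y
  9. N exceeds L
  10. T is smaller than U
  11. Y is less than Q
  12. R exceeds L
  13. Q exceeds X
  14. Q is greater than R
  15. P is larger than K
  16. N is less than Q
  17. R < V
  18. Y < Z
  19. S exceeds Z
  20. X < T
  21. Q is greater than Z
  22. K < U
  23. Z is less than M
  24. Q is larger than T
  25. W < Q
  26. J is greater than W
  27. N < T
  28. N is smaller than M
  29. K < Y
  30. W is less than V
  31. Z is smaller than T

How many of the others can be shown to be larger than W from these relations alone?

Directly above W: J, Q, V.
One step further: U (4 so far).
Nothing else is reachable above W; 4 in all.

4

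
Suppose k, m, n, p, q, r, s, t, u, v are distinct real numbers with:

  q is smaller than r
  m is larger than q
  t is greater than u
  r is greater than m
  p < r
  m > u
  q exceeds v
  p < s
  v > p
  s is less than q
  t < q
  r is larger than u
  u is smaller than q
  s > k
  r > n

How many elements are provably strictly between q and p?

Chaining upward from p reaches: s, v, m, r.
Chaining downward from q reaches: k, u, s, t, v.
Strictly between p and q are those in both lists: s, v — 2 elements.

2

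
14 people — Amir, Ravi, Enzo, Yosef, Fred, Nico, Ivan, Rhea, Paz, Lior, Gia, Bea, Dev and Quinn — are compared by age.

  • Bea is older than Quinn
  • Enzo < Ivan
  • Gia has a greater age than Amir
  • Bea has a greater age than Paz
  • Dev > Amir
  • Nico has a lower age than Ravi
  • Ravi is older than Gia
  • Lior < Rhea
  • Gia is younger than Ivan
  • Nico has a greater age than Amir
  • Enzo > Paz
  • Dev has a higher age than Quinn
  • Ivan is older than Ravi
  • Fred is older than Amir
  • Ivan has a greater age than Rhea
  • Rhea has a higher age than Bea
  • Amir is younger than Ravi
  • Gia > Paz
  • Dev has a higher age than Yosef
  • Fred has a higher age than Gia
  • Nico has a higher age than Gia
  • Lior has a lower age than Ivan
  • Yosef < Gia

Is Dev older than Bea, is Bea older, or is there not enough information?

Following every chain through Bea: above Bea we get Rhea, Ivan; below Bea we get Paz, Quinn.
Dev is not reached, and no chain runs the other way from Dev to Bea.
So the given relations leave the order of Bea and Dev undetermined.

undetermined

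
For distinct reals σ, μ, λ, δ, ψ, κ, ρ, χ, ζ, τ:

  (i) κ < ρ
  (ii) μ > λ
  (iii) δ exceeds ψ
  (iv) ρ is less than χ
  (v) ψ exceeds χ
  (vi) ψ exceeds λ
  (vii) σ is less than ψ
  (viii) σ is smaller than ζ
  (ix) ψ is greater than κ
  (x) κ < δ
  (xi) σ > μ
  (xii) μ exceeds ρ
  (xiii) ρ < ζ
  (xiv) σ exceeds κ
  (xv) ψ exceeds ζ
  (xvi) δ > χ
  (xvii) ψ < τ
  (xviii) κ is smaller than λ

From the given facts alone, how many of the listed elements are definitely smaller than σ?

The elements the relations force below σ are κ, ρ, λ, μ — no chain reaches any other.
That is 4.

4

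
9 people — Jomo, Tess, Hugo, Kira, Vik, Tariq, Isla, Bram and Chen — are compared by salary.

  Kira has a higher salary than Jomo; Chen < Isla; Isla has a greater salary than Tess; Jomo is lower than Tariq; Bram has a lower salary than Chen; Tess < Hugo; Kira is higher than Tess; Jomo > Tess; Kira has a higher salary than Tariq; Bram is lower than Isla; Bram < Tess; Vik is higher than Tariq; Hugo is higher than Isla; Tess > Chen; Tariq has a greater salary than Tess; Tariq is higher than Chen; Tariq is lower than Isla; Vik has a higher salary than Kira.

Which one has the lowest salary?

Bram

Chen is not least since Bram < Chen; Tess is not least since Chen < Tess; Jomo is not least since Tess < Jomo; Tariq is not least since Tess < Tariq; Kira is not least since Tariq < Kira; Isla is not least since Tariq < Isla; Hugo is not least since Tess < Hugo; Vik is not least since Kira < Vik.
Only Bram has nothing below it, so Bram is the lowest salary.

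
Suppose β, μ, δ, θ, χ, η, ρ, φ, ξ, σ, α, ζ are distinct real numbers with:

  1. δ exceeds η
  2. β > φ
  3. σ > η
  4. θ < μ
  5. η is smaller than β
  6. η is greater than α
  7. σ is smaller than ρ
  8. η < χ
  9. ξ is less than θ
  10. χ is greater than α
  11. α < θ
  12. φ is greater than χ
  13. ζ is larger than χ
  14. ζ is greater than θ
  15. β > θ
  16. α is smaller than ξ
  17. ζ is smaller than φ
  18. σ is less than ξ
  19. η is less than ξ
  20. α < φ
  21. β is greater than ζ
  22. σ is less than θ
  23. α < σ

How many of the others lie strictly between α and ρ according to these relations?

2

The relations place α below ρ. An element lies strictly between them when it is forced above α and also forced below ρ.
Above α: {η, σ, δ, ξ, χ, θ, ζ, φ, μ, β}. Below ρ: {η, σ}.
Intersection: {η, σ} — 2.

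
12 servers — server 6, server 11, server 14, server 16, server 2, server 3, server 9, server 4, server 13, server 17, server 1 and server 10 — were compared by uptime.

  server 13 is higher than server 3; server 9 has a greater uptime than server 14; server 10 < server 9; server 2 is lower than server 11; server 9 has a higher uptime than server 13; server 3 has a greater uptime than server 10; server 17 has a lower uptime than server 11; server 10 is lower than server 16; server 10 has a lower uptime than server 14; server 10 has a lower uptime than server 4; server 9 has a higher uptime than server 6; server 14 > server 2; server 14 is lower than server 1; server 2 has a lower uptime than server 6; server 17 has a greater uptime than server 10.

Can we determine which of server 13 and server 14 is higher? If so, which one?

undetermined

Following every chain through server 13: above server 13 we get server 9; below server 13 we get server 10, server 3.
server 14 is not reached, and no chain runs the other way from server 14 to server 13.
So the given relations leave the order of server 13 and server 14 undetermined.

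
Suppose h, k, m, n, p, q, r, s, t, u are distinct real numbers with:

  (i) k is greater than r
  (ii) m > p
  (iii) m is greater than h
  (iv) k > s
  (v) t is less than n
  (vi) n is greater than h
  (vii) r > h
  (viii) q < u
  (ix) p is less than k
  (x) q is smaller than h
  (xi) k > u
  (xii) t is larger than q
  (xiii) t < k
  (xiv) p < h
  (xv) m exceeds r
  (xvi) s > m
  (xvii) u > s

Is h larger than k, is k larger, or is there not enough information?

k

Chaining the given relations: h < r < m < s < u < k.
So k is larger.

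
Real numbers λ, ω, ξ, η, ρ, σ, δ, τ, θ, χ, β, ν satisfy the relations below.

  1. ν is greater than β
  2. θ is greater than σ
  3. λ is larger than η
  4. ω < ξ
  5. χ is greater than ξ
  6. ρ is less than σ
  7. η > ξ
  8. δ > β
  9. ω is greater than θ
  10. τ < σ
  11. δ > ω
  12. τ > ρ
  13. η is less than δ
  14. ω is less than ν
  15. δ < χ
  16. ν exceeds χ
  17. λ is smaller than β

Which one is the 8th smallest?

λ

Chaining the given pairs: ρ < τ < σ < θ < ω < ξ < η < λ < β < δ < χ < ν.
The 8th smallest is λ.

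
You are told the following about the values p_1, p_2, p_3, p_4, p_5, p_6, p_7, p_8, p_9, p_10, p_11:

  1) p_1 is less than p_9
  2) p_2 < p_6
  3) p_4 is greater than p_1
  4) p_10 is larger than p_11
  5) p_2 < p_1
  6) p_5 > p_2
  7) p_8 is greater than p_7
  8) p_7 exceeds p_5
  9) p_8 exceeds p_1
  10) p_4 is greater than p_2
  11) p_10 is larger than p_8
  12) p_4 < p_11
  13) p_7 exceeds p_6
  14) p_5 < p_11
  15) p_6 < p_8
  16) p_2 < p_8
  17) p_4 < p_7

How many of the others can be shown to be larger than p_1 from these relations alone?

6

Directly above p_1: p_4, p_9, p_8.
One step further: p_11, p_7, p_10 (6 so far).
No other element is forced above p_1 by the given relations, so the count is 6.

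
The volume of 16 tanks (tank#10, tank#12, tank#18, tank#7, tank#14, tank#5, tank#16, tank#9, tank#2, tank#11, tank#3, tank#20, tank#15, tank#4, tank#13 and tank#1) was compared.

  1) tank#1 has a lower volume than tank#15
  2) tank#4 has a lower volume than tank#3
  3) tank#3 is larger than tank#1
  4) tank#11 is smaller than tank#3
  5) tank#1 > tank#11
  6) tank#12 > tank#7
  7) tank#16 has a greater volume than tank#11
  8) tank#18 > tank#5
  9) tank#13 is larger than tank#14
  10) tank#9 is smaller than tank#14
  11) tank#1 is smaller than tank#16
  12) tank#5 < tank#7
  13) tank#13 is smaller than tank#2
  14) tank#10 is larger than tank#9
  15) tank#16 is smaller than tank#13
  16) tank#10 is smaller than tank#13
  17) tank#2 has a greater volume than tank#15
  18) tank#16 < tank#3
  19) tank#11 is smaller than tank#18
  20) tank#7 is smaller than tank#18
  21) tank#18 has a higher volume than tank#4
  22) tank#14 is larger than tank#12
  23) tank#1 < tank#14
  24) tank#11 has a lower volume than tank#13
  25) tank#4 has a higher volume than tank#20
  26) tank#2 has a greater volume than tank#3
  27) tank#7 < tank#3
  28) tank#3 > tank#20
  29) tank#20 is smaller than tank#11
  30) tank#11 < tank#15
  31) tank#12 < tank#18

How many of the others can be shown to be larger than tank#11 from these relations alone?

Directly above tank#11: tank#1, tank#15, tank#16, tank#3, tank#13, tank#18.
One step further: tank#14, tank#2 (8 so far).
No other element is forced above tank#11 by the given relations, so the count is 8.

8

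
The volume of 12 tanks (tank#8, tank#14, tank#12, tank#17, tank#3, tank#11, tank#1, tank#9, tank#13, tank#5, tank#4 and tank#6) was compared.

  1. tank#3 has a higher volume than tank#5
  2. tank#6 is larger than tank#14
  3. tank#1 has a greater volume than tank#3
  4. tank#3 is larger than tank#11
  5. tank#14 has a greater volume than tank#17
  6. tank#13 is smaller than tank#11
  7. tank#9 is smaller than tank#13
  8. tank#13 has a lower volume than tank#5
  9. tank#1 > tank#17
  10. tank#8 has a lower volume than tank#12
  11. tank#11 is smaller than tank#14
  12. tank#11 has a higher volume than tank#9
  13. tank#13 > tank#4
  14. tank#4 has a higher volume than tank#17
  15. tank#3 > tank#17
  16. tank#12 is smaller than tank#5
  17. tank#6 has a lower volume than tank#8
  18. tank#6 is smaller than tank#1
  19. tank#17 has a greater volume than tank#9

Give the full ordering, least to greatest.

tank#9 < tank#17 < tank#4 < tank#13 < tank#11 < tank#14 < tank#6 < tank#8 < tank#12 < tank#5 < tank#3 < tank#1

Each adjacent pair is fixed by a given relation: tank#9 < tank#17; tank#17 < tank#4; tank#4 < tank#13; tank#13 < tank#11; tank#11 < tank#14; tank#14 < tank#6; tank#6 < tank#8; tank#8 < tank#12; tank#12 < tank#5; tank#5 < tank#3; tank#3 < tank#1. Chaining them end to end gives the full order.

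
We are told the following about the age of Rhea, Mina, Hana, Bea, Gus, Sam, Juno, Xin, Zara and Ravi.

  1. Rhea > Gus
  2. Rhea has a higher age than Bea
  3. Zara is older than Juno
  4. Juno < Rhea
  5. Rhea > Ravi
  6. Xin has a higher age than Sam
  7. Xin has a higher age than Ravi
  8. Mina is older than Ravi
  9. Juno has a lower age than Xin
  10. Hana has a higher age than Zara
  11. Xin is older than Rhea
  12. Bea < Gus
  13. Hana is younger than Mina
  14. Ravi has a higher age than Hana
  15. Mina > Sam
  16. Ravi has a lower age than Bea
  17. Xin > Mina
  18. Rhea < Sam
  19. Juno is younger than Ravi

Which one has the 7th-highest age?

Piecing the relations together gives one ordering: Juno < Zara < Hana < Ravi < Bea < Gus < Rhea < Sam < Mina < Xin.
The 7th largest is Ravi.

Ravi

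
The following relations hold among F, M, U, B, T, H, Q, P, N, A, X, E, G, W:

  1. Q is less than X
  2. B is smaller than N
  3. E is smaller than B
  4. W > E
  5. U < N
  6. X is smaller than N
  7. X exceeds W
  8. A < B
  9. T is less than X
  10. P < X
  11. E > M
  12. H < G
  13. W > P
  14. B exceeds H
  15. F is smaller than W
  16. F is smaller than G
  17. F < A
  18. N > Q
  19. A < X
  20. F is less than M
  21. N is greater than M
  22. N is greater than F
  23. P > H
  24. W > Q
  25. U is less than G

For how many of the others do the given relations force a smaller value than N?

12

The elements the relations force below N are F, U, T, Q, M, H, P, A, E, W, B, X — no chain reaches any other.
That is 12.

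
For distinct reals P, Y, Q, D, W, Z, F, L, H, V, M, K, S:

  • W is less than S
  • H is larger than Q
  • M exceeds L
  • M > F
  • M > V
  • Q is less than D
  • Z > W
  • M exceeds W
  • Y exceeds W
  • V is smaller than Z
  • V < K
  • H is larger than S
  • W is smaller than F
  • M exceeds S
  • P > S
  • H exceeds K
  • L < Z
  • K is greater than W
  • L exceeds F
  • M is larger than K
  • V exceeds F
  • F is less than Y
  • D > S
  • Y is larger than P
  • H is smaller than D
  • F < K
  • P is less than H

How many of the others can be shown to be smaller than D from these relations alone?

8

The elements the relations force below D are W, F, S, P, V, K, Q, H — no chain reaches any other.
That is 8.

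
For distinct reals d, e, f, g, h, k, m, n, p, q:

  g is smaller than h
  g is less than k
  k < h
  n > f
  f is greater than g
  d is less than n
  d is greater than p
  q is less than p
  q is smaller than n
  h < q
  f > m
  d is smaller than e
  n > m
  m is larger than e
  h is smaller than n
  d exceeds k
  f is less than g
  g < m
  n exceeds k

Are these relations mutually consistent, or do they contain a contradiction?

inconsistent

We have f < g stated directly, yet also g < k < h < q < p < d < e < m < f by chaining the others — so g < f. Contradiction.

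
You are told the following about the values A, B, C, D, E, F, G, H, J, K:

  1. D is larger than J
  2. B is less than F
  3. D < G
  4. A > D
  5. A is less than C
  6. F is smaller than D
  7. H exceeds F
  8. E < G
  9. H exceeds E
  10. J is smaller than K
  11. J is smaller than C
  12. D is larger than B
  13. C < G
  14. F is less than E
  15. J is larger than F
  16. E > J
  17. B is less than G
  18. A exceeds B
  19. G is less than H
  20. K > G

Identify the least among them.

B

Chaining upward from B: directly above it, F, D, A, G; then J, E, C, H, K.
That covers every other element, and nothing is given below B, so B is the least.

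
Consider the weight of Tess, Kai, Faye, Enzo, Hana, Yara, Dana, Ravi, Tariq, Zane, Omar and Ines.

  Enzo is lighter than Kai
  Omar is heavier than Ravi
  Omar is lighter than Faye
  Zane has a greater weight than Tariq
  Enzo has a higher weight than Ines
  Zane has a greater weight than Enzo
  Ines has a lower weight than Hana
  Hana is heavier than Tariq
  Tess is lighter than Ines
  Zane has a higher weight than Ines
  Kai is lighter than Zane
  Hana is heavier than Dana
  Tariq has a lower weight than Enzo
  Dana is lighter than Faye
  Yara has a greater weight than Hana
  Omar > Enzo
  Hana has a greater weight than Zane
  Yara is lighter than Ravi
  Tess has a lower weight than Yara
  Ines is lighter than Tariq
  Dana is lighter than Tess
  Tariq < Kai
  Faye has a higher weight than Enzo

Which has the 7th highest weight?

Piecing the relations together gives one ordering: Dana < Tess < Ines < Tariq < Enzo < Kai < Zane < Hana < Yara < Ravi < Omar < Faye.
The 7th largest is Kai.

Kai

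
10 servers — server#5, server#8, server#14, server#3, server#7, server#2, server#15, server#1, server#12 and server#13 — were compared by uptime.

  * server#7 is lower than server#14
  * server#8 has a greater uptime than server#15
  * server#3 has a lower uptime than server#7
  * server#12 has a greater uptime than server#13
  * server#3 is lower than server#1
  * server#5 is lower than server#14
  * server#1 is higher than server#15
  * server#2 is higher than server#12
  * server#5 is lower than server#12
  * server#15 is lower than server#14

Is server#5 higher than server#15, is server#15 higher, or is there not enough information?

undetermined

Following every chain through server#15: above server#15 we get server#1, server#14, server#8.
server#5 is not reached, and no chain runs the other way from server#5 to server#15.
So the given relations leave the order of server#15 and server#5 undetermined.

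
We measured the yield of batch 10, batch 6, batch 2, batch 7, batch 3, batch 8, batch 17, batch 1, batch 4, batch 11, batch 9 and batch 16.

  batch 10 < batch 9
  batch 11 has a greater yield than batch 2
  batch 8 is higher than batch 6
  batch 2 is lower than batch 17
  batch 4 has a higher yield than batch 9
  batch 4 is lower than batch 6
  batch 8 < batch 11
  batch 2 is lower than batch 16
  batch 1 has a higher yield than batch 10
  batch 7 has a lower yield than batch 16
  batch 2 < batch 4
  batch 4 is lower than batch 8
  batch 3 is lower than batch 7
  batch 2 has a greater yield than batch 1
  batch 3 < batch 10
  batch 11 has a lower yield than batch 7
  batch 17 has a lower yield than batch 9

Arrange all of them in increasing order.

The consecutive links are each given: batch 3 < batch 10; batch 10 < batch 1; batch 1 < batch 2; batch 2 < batch 17; batch 17 < batch 9; batch 9 < batch 4; batch 4 < batch 6; batch 6 < batch 8; batch 8 < batch 11; batch 11 < batch 7; batch 7 < batch 16.

batch 3 < batch 10 < batch 1 < batch 2 < batch 17 < batch 9 < batch 4 < batch 6 < batch 8 < batch 11 < batch 7 < batch 16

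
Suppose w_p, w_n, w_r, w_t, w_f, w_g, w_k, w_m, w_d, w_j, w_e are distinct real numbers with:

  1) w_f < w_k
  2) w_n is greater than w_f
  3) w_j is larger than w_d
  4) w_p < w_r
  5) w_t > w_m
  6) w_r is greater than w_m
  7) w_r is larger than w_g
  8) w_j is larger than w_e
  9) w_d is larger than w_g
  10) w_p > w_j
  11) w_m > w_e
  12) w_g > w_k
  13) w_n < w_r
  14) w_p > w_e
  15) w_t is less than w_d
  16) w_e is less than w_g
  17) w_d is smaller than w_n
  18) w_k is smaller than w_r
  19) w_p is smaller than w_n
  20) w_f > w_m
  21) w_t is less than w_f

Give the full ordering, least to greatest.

w_e < w_m < w_t < w_f < w_k < w_g < w_d < w_j < w_p < w_n < w_r

Each adjacent pair is fixed by a given relation: w_e < w_m; w_m < w_t; w_t < w_f; w_f < w_k; w_k < w_g; w_g < w_d; w_d < w_j; w_j < w_p; w_p < w_n; w_n < w_r. Chaining them end to end gives the full order.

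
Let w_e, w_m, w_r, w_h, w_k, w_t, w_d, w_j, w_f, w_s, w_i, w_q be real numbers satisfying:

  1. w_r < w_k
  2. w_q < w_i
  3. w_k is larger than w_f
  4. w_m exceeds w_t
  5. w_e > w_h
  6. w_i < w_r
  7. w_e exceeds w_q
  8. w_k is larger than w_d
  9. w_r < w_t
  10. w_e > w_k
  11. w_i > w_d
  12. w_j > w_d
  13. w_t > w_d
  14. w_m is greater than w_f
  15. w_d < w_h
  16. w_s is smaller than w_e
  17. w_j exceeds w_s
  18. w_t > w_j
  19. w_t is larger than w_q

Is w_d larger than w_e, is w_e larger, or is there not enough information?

Chaining the given relations: w_d < w_i < w_r < w_k < w_e.
So w_e is larger.

w_e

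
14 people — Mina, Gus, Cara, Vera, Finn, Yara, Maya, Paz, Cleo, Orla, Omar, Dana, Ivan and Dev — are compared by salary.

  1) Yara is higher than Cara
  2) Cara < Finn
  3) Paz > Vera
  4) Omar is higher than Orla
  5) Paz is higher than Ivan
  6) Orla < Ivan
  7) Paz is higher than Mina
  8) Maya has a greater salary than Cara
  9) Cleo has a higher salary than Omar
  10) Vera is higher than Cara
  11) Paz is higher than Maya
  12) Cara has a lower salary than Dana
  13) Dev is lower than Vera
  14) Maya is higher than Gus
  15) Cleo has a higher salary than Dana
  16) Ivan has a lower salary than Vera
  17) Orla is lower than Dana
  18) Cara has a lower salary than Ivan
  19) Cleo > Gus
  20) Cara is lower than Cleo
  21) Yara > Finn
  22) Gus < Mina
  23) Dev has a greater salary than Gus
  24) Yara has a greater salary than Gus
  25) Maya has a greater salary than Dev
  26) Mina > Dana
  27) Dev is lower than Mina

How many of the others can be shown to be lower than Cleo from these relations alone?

From Cleo the given relations immediately reach Cara, Omar, Gus, Dana.
From those, Orla — 5 in total.
No other element is forced below Cleo by the given relations, so the count is 5.

5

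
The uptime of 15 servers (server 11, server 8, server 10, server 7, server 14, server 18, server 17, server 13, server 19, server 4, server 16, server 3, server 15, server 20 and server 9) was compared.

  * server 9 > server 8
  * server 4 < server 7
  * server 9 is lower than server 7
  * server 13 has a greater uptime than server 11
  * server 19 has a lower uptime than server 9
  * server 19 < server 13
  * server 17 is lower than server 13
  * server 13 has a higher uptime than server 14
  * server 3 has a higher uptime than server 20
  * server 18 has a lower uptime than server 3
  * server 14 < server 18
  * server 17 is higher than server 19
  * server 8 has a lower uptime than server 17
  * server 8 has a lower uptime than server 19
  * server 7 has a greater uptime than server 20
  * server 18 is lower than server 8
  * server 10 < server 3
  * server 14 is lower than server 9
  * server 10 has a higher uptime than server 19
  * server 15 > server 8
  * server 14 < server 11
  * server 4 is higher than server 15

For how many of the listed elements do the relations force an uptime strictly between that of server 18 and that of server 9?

Chaining upward from server 18 reaches: server 8, server 15, server 19, server 10, server 17, server 4, server 7, server 3, server 13.
Chaining downward from server 9 reaches: server 14, server 8, server 19.
Strictly between server 18 and server 9 are those in both lists: server 8, server 19 — 2 elements.

2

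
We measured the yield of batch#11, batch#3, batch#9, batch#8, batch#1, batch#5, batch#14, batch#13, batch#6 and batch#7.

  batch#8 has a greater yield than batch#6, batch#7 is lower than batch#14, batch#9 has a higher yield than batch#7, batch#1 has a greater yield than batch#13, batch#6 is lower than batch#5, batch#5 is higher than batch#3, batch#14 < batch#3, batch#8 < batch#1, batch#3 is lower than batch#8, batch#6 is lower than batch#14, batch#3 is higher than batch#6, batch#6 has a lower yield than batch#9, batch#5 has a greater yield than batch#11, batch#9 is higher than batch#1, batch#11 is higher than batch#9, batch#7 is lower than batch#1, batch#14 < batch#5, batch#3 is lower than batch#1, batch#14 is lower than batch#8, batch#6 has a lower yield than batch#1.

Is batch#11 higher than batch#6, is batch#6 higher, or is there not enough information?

batch#11

batch#6 < batch#14 and batch#14 < batch#3 give batch#6 < batch#3.
With batch#3 < batch#1: batch#6 < batch#14 < batch#3 < batch#1.
Then batch#1 < batch#9 extends the chain to batch#9.
Then batch#9 < batch#11 extends the chain to batch#11.
So batch#11 is higher.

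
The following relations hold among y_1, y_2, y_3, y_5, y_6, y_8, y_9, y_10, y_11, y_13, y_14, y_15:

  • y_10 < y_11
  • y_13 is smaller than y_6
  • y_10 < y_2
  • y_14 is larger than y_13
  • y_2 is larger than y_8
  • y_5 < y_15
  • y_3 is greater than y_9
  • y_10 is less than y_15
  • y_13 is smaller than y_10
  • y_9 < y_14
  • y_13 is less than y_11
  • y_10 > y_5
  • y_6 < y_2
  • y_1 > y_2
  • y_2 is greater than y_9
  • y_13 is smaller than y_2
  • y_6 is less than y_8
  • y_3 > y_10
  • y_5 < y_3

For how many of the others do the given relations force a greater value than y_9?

Directly above y_9: y_2, y_3, y_14.
One step further: y_1 (4 so far).
No other element is forced above y_9 by the given relations, so the count is 4.

4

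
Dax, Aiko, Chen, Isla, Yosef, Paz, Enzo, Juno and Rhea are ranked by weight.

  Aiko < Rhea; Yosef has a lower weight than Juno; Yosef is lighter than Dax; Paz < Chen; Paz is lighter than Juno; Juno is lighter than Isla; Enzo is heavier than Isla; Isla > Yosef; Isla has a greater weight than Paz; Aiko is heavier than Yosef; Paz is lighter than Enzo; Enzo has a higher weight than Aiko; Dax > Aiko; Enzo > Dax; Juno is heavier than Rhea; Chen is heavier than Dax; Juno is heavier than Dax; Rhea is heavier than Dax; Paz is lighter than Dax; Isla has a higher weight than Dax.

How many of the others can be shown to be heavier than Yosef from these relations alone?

The elements the relations force above Yosef are Aiko, Dax, Chen, Rhea, Juno, Isla, Enzo — no chain reaches any other.
That is 7.

7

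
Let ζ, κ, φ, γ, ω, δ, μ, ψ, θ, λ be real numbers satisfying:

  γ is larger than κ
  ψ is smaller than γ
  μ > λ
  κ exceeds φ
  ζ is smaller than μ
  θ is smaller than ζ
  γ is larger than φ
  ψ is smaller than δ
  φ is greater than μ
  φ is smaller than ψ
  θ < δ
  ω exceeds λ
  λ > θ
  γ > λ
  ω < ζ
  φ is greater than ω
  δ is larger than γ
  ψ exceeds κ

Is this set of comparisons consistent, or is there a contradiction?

consistent

The single ordering θ < λ < ω < ζ < μ < φ < κ < ψ < γ < δ satisfies every listed relation, so no contradiction arises.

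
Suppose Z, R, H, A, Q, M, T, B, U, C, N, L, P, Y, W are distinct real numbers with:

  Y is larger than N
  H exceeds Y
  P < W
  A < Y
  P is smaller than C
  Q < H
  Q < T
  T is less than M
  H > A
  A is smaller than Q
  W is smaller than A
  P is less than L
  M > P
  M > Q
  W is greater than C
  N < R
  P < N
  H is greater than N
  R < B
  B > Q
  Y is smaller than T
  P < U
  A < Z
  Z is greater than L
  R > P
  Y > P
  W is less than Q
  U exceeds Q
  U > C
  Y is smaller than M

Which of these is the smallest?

Chaining upward from P: directly above it, L, C, W, N, Y, R, U, M; then A, Q, Z, H, B, T.
That covers every other element, and nothing is given below P, so P is the smallest.

P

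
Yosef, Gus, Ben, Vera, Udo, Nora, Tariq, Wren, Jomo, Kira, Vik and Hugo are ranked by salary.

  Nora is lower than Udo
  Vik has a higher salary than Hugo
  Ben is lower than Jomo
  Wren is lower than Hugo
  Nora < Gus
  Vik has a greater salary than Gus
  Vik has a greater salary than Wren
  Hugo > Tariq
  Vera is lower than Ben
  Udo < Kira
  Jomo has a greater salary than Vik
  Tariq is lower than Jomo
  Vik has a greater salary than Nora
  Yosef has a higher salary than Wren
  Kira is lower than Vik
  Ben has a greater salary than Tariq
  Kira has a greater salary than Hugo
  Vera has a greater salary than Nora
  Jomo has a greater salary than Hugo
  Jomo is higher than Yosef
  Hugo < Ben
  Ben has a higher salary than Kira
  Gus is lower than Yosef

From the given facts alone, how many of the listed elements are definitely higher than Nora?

8

From Nora the given relations immediately reach Udo, Vera, Gus, Vik.
From those, Kira, Ben, Yosef, Jomo — 8 in total.
Nothing else is reachable above Nora; 8 in all.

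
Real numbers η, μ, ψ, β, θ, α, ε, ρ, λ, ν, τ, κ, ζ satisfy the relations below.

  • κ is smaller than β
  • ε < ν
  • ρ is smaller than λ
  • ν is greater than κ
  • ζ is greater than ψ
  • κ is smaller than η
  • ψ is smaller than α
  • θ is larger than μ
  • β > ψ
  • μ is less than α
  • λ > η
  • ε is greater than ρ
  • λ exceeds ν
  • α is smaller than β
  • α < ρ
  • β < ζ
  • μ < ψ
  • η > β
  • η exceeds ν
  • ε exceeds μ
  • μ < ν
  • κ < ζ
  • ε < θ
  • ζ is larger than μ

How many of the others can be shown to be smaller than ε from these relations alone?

From ε the given relations immediately reach μ, ρ.
From those, α — 3 in total.
From those, ψ — 4 in total.
Nothing else is reachable below ε; 4 in all.

4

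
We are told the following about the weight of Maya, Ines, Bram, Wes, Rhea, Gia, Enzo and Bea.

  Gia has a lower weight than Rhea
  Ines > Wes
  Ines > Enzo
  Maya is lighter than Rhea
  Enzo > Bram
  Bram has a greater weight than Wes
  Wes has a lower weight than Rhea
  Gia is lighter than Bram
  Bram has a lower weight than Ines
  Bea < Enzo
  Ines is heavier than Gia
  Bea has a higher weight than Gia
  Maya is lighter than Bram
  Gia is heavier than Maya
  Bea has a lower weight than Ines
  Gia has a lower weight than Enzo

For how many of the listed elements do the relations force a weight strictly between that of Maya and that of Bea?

1

Chaining upward from Maya reaches: Gia, Bram, Rhea, Enzo, Ines.
Chaining downward from Bea reaches: Gia.
Strictly between Maya and Bea are those in both lists: Gia — 1 element.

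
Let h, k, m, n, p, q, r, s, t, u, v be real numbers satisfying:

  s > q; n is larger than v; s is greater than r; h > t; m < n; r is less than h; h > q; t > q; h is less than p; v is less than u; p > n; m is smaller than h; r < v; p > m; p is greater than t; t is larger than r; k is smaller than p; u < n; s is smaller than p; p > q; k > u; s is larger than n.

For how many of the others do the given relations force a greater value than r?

8

The elements the relations force above r are v, u, k, t, h, n, s, p — no chain reaches any other.
That is 8.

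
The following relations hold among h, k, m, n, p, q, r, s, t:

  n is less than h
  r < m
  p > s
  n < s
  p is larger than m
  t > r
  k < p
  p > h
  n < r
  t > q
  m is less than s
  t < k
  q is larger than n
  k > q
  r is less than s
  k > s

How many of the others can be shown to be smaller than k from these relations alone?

6

Directly below k: q, t, s.
One step further: n, r, m (6 so far).
No other element is forced below k by the given relations, so the count is 6.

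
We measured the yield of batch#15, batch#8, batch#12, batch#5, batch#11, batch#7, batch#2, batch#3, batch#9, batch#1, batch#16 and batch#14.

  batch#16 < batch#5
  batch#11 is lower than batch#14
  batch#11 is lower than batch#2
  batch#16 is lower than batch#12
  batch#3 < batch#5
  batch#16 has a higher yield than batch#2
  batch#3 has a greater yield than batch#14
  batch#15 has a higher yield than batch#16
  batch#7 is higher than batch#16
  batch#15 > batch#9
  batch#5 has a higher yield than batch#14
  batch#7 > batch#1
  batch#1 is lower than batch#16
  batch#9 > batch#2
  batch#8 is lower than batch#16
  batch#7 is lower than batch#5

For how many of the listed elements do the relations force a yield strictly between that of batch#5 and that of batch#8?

2

The relations place batch#8 below batch#5. An element lies strictly between them when it is forced above batch#8 and also forced below batch#5.
Above batch#8: {batch#16, batch#7, batch#12, batch#15}. Below batch#5: {batch#11, batch#1, batch#14, batch#2, batch#16, batch#7, batch#3}.
Intersection: {batch#16, batch#7} — 2.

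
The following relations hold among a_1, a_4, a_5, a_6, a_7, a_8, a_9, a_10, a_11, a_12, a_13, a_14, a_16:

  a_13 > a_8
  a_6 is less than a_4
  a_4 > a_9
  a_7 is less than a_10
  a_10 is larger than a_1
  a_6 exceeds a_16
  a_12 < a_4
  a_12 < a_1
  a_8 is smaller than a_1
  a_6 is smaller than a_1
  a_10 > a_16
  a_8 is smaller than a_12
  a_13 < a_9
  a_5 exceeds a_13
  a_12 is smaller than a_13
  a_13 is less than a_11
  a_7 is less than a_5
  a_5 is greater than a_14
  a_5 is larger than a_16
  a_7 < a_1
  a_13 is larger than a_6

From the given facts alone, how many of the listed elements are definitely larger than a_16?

Directly above a_16: a_6, a_10, a_5.
One step further: a_13, a_1, a_4 (6 so far).
One step further: a_9, a_11 (8 so far).
Nothing else is reachable above a_16; 8 in all.

8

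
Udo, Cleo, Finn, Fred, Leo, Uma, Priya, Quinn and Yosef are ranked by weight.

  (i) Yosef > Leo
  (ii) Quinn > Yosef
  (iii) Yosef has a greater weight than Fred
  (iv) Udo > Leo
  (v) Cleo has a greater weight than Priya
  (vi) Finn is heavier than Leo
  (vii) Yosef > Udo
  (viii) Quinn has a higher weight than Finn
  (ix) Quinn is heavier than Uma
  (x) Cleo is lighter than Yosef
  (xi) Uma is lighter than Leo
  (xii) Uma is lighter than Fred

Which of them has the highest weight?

Quinn

Uma is not greatest since Uma < Leo; Leo is not greatest since Leo < Udo; Priya is not greatest since Priya < Cleo; Cleo is not greatest since Cleo < Yosef; Udo is not greatest since Udo < Yosef; Fred is not greatest since Fred < Yosef; Finn is not greatest since Finn < Quinn; Yosef is not greatest since Yosef < Quinn.
Only Quinn has nothing above it, so Quinn is the highest weight.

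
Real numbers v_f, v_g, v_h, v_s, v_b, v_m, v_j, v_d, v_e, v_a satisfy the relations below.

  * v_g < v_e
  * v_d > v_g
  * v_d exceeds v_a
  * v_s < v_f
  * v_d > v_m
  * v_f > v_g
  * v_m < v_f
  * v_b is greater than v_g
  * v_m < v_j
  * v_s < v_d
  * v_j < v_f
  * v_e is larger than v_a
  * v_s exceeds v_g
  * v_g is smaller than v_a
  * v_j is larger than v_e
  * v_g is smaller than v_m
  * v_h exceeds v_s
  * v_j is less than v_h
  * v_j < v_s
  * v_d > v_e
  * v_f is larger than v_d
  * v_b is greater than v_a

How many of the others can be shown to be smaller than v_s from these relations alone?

5

From v_s the given relations immediately reach v_g, v_j.
From those, v_m, v_e — 4 in total.
From those, v_a — 5 in total.
No other element is forced below v_s by the given relations, so the count is 5.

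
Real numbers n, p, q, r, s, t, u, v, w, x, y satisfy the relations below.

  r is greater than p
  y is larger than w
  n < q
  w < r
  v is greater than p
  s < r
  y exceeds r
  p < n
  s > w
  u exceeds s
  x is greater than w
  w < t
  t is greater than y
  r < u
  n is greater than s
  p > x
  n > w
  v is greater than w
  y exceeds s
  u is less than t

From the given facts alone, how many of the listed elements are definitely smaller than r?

Directly below r: w, p, s.
One step further: x (4 so far).
No other element is forced below r by the given relations, so the count is 4.

4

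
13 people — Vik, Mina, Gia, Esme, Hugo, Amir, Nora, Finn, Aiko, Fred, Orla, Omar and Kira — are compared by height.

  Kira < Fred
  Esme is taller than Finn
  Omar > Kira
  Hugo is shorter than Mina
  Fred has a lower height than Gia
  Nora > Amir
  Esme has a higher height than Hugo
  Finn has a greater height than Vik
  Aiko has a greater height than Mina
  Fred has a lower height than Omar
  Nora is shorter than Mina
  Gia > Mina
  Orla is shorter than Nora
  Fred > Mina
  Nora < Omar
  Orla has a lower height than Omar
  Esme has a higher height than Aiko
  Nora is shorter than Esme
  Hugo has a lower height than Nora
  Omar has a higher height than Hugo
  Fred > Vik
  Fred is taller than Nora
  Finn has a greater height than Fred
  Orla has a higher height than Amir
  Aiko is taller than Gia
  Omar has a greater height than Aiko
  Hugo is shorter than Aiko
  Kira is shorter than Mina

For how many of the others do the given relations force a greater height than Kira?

7

The elements the relations force above Kira are Mina, Fred, Finn, Gia, Aiko, Esme, Omar — no chain reaches any other.
That is 7.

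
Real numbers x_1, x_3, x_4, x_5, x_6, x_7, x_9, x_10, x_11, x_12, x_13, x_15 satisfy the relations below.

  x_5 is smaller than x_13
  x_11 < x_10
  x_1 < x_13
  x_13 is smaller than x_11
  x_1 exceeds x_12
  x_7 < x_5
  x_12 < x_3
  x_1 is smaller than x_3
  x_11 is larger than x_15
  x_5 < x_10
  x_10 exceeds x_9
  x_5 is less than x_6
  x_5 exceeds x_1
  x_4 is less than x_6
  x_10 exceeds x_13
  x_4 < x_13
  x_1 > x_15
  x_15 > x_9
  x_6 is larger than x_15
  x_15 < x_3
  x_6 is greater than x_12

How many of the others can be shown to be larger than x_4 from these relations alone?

From x_4 the given relations immediately reach x_13, x_6.
From those, x_11, x_10 — 4 in total.
No other element is forced above x_4 by the given relations, so the count is 4.

4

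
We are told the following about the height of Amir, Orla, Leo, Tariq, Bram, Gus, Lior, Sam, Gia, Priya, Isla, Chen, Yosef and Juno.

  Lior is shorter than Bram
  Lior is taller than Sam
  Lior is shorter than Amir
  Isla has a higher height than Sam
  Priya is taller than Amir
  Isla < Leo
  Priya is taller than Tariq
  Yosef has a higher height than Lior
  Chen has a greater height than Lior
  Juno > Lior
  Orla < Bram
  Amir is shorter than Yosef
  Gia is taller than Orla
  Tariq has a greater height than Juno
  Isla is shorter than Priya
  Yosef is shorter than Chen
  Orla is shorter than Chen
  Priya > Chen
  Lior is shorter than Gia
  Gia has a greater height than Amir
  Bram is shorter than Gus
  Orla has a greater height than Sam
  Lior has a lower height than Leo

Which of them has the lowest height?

Chaining upward from Sam: directly above it, Orla, Lior, Isla; then Bram, Juno, Amir, Gia, Yosef, Chen, Priya, Leo; then Tariq, Gus.
That covers every other element, and nothing is given below Sam, so Sam is the lowest height.

Sam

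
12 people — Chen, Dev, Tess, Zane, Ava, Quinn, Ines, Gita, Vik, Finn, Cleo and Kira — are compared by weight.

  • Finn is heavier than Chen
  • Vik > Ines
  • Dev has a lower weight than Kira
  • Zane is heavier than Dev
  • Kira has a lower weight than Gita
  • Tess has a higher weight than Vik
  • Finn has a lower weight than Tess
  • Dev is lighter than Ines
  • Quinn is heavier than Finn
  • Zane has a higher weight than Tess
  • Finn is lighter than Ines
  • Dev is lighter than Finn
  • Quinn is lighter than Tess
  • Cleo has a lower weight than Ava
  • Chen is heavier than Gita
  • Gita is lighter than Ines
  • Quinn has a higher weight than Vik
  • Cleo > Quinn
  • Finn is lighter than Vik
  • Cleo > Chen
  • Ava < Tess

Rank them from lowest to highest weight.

Dev < Kira < Gita < Chen < Finn < Ines < Vik < Quinn < Cleo < Ava < Tess < Zane

The consecutive links are each given: Dev < Kira; Kira < Gita; Gita < Chen; Chen < Finn; Finn < Ines; Ines < Vik; Vik < Quinn; Quinn < Cleo; Cleo < Ava; Ava < Tess; Tess < Zane.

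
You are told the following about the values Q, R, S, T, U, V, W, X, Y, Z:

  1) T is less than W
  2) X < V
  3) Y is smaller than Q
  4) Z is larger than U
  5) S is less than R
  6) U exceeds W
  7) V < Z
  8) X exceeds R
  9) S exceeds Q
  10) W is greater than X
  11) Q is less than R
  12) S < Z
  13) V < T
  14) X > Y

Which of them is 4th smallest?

R

Piecing the relations together gives one ordering: Y < Q < S < R < X < V < T < W < U < Z.
Counting 4 from the smallest end gives R.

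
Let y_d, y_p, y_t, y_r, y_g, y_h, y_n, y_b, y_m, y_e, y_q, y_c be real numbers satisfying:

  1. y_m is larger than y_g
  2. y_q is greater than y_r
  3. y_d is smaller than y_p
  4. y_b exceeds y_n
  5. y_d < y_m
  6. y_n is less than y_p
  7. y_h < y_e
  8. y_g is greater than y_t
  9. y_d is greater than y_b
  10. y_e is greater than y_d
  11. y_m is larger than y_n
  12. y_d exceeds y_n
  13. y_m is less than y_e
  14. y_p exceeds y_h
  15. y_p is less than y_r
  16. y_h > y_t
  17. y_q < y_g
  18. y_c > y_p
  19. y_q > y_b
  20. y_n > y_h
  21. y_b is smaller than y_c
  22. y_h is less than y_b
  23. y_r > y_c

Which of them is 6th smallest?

The consecutive relations fix a unique order: y_t < y_h < y_n < y_b < y_d < y_p < y_c < y_r < y_q < y_g < y_m < y_e.
Counting 6 from the smallest end gives y_p.

y_p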